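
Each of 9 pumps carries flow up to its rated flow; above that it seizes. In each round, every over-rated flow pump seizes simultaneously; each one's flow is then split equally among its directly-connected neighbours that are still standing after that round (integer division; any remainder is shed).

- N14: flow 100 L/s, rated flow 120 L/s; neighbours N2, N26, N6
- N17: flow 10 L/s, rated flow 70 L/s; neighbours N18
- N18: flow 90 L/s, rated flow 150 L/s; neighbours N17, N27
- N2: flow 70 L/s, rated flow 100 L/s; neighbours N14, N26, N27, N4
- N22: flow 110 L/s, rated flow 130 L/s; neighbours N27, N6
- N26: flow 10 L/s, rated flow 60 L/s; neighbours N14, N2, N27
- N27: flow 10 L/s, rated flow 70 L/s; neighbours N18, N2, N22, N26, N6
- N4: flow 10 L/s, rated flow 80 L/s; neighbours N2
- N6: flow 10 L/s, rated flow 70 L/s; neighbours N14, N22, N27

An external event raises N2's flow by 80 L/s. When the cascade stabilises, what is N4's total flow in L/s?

Round 1 — N2 at 150 > 100. N2 seizes.
  N2 sheds 150 L/s to N14, N26, N27, N4: 37 each (2 lost).
    N14: 100+37 = 137 > 120
    N26: 10+37 = 47 ≤ 60
    N27: 10+37 = 47 ≤ 70
    N4: 10+37 = 47 ≤ 80
Round 2 — N14 seizes.
  N14 sheds 137 L/s to N26, N6: 68 each (1 lost).
    N26: 47+68 = 115 > 60
    N6: 10+68 = 78 > 70
Round 3 — N26, N6 seize.
  N26 sheds 115 L/s to N27: 115 each.
    N27: 47+115 = 162 > 70
  N6 sheds 78 L/s to N22, N27: 39 each.
    N22: 110+39 = 149 > 130
    N27: 162+39 = 201 > 70
Round 4 — N22, N27 seize.
  N22 sheds 149 L/s: no online neighbours, lost.
  N27 sheds 201 L/s to N18: 201 each.
    N18: 90+201 = 291 > 150
Round 5 — N18 seizes.
  N18 sheds 291 L/s to N17: 291 each.
    N17: 10+291 = 301 > 70
Round 6 — N17 seizes.
  N17 sheds 301 L/s: no online neighbours, lost.
No further seizures.

47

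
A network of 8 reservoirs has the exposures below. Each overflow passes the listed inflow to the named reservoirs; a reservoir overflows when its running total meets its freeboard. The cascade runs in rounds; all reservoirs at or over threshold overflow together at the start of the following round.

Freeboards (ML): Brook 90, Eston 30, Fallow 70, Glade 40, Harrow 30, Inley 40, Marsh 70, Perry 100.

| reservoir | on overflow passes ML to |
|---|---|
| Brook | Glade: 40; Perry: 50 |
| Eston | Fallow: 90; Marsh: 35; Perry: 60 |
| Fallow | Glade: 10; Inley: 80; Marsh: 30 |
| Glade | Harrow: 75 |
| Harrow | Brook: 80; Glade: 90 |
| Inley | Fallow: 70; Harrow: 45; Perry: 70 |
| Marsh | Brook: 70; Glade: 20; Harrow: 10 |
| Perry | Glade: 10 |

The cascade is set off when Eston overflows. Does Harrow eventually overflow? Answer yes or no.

Round 1 — Eston overflows (initial).
  Fallow: +90 → 90 ≥ 70
  Marsh: +35 → 35 < 70
  Perry: +60 → 60 < 100
Round 2 — Fallow overflows.
  Glade: +10 → 10 < 40
  Inley: +80 → 80 ≥ 40
  Marsh: +30 → 65 < 70
Round 3 — Inley overflows.
  Harrow: +45 → 45 ≥ 30
  Perry: +70 → 130 ≥ 100
Round 4 — Harrow, Perry overflow.
  Brook: +80 → 80 < 90
  Glade: +90+10 → 110 ≥ 40
Round 5 — Glade overflows.
No further overflows.

yes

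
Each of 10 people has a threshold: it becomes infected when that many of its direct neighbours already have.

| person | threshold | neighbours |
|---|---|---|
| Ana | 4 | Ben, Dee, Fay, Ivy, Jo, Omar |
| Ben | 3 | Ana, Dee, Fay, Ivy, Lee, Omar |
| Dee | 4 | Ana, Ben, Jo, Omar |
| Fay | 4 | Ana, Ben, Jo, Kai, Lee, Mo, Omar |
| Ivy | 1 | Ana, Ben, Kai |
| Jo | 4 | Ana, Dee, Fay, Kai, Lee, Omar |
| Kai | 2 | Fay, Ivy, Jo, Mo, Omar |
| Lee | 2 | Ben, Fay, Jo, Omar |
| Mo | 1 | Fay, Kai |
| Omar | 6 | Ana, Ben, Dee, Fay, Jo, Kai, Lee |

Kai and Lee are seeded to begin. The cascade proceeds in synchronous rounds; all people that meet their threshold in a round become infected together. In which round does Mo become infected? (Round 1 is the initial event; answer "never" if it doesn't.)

2

Round 1 — Kai, Lee become infected (initial).
Round 2 — checking thresholds:
  Ben: 1 of 6 neighbours < 3, holds.
  Fay: 2 of 7 neighbours < 4, holds.
  Ivy: 1 of 3 neighbours ≥ 1, becomes infected.
  Jo: 2 of 6 neighbours < 4, holds.
  Mo: 1 of 2 neighbours ≥ 1, becomes infected.
  Omar: 2 of 7 neighbours < 6, holds.
Round 3 — no new infections; cascade stops.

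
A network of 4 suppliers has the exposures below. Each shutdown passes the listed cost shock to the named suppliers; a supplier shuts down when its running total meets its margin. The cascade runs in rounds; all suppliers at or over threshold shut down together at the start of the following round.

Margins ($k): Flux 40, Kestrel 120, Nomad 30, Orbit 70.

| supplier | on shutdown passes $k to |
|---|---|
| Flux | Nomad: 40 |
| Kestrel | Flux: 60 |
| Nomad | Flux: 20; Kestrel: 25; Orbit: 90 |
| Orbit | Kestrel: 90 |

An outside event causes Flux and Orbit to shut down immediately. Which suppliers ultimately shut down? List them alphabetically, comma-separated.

Flux, Nomad, Orbit

Round 1 — Flux, Orbit shut down (initial).
  Kestrel: +90 → 90 < 120
  Nomad: +40 → 40 ≥ 30
Round 2 — Nomad shuts down.
  Kestrel: +25 → 115 < 120
No further shutdowns.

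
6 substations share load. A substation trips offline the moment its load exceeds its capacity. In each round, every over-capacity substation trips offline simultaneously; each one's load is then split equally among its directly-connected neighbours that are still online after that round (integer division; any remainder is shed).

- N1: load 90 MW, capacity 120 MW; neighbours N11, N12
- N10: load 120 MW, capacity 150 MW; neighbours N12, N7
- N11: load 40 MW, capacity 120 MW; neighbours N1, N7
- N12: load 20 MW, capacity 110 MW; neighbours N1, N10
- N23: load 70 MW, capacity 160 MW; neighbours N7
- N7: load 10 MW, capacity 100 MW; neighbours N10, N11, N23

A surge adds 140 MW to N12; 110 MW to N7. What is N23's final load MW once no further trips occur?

Round 1 — N12 at 160 > 110; N7 at 120 > 100. N12, N7 trip offline.
  N12 sheds 160 MW to N1, N10: 80 each.
    N1: 90+80 = 170 > 120
    N10: 120+80 = 200 > 150
  N7 sheds 120 MW to N10, N11, N23: 40 each.
    N10: 200+40 = 240 > 150
    N11: 40+40 = 80 ≤ 120
    N23: 70+40 = 110 ≤ 160
Round 2 — N1, N10 trip offline.
  N1 sheds 170 MW to N11: 170 each.
    N11: 80+170 = 250 > 120
  N10 sheds 240 MW: no online neighbours, lost.
Round 3 — N11 trips offline.
  N11 sheds 250 MW: no online neighbours, lost.
No further trips.

110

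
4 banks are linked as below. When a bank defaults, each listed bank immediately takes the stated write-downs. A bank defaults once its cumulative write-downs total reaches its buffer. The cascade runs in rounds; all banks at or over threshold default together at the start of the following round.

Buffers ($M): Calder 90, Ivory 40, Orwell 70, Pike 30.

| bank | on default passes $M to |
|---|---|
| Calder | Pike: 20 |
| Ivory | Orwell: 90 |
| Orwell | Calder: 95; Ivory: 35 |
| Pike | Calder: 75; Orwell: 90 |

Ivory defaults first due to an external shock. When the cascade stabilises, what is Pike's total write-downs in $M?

20

Round 1 — Ivory defaults (initial).
  Orwell: +90 → 90 ≥ 70
Round 2 — Orwell defaults.
  Calder: +95 → 95 ≥ 90
Round 3 — Calder defaults.
  Pike: +20 → 20 < 30
No further defaults.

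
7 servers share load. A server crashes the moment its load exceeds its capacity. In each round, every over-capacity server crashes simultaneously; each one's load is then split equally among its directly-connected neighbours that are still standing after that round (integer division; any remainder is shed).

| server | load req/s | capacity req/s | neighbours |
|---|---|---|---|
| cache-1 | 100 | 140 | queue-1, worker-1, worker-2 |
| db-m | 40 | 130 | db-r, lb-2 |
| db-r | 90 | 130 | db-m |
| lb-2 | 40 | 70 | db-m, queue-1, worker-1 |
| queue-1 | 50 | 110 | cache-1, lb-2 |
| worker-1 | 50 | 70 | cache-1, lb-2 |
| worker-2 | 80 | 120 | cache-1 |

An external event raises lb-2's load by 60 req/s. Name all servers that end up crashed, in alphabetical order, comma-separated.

Round 1 — lb-2 at 100 > 70. lb-2 crashes.
  lb-2 sheds 100 req/s to db-m, queue-1, worker-1: 33 each (1 lost).
    db-m: 40+33 = 73 ≤ 130
    queue-1: 50+33 = 83 ≤ 110
    worker-1: 50+33 = 83 > 70
Round 2 — worker-1 crashes.
  worker-1 sheds 83 req/s to cache-1: 83 each.
    cache-1: 100+83 = 183 > 140
Round 3 — cache-1 crashes.
  cache-1 sheds 183 req/s to queue-1, worker-2: 91 each (1 lost).
    queue-1: 83+91 = 174 > 110
    worker-2: 80+91 = 171 > 120
Round 4 — queue-1, worker-2 crash.
  queue-1 sheds 174 req/s: no online neighbours, lost.
  worker-2 sheds 171 req/s: no online neighbours, lost.
No further crashes.

cache-1, lb-2, queue-1, worker-1, worker-2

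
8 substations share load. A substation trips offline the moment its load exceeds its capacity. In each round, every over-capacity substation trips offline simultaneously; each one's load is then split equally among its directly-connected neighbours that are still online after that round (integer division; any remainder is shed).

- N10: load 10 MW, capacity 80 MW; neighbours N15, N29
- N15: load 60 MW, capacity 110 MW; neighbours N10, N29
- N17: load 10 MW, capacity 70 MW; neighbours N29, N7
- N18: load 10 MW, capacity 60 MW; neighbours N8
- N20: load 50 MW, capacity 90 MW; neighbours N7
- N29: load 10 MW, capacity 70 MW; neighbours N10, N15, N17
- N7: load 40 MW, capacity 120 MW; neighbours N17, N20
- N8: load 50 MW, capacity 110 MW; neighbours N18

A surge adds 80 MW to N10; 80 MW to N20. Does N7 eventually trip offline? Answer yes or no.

yes

Round 1 — N10 at 90 > 80; N20 at 130 > 90. N10, N20 trip offline.
  N10 sheds 90 MW to N15, N29: 45 each.
    N15: 60+45 = 105 ≤ 110
    N29: 10+45 = 55 ≤ 70
  N20 sheds 130 MW to N7: 130 each.
    N7: 40+130 = 170 > 120
Round 2 — N7 trips offline.
  N7 sheds 170 MW to N17: 170 each.
    N17: 10+170 = 180 > 70
Round 3 — N17 trips offline.
  N17 sheds 180 MW to N29: 180 each.
    N29: 55+180 = 235 > 70
Round 4 — N29 trips offline.
  N29 sheds 235 MW to N15: 235 each.
    N15: 105+235 = 340 > 110
Round 5 — N15 trips offline.
  N15 sheds 340 MW: no online neighbours, lost.
No further trips.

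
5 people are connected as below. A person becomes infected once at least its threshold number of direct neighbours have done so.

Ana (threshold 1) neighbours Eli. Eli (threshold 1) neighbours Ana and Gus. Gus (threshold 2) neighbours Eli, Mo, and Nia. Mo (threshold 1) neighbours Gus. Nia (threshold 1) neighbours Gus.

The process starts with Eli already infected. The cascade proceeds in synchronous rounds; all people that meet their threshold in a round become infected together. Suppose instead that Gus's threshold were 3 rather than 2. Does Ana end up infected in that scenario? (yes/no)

With Gus's threshold at 3:
Round 1 — Eli becomes infected (initial).
Round 2 — checking thresholds:
  Ana: 1 of 1 neighbours ≥ 1, becomes infected.
  Gus: 1 of 3 neighbours < 3, not yet.
Round 3 — no new infections; cascade stops.

yes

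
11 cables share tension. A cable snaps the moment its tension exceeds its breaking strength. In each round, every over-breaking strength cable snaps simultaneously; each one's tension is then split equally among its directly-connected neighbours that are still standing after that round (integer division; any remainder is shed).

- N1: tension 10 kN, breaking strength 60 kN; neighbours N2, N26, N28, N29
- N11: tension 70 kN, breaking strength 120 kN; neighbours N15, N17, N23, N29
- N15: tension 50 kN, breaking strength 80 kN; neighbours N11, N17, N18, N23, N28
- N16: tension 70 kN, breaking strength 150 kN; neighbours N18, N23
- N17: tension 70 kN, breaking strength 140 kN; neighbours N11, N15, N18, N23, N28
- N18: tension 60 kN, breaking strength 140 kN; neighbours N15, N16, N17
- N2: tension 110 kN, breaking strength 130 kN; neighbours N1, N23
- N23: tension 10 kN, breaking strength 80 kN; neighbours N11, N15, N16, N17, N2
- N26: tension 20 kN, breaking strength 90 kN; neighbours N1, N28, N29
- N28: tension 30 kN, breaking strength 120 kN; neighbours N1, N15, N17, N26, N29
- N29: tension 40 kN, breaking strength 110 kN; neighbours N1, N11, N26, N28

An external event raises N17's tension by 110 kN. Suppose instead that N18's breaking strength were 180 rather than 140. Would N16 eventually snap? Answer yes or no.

With N18's breaking strength at 180:
Round 1 — N17 at 180 > 140. N17 snaps.
  N17 sheds 180 kN to N11, N15, N18, N23, N28: 36 each.
    N11: 70+36 = 106 ≤ 120
    N15: 50+36 = 86 > 80
    N18: 60+36 = 96 ≤ 180
    N23: 10+36 = 46 ≤ 80
    N28: 30+36 = 66 ≤ 120
Round 2 — N15 snaps.
  N15 sheds 86 kN to N11, N18, N23, N28: 21 each (2 lost).
    N11: 106+21 = 127 > 120
    N18: 96+21 = 117 ≤ 180
    N23: 46+21 = 67 ≤ 80
    N28: 66+21 = 87 ≤ 120
Round 3 — N11 snaps.
  N11 sheds 127 kN to N23, N29: 63 each (1 lost).
    N23: 67+63 = 130 > 80
    N29: 40+63 = 103 ≤ 110
Round 4 — N23 snaps.
  N23 sheds 130 kN to N16, N2: 65 each.
    N16: 70+65 = 135 ≤ 150
    N2: 110+65 = 175 > 130
Round 5 — N2 snaps.
  N2 sheds 175 kN to N1: 175 each.
    N1: 10+175 = 185 > 60
Round 6 — N1 snaps.
  N1 sheds 185 kN to N26, N28, N29: 61 each (2 lost).
    N26: 20+61 = 81 ≤ 90
    N28: 87+61 = 148 > 120
    N29: 103+61 = 164 > 110
Round 7 — N28, N29 snap.
  N28 sheds 148 kN to N26: 148 each.
    N26: 81+148 = 229 > 90
  N29 sheds 164 kN to N26: 164 each.
    N26: 229+164 = 393 > 90
Round 8 — N26 snaps.
  N26 sheds 393 kN: no online neighbours, lost.
No further breaks.

no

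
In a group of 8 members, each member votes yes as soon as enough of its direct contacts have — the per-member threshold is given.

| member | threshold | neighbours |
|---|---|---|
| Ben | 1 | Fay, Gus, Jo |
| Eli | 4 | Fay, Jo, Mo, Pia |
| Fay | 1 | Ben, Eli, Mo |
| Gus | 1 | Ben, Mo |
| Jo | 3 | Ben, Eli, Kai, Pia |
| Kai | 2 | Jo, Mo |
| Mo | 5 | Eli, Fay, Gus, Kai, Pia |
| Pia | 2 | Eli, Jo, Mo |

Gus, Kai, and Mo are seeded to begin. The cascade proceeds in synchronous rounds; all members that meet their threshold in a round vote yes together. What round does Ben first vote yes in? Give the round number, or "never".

Round 1 — Gus, Kai, Mo vote yes (initial).
Round 2 — checking thresholds:
  Ben: 1 of 3 neighbours ≥ 1, votes yes.
  Eli: 1 of 4 neighbours < 4, below threshold.
  Fay: 1 of 3 neighbours ≥ 1, votes yes.
  Jo: 1 of 4 neighbours < 3, below threshold.
  Pia: 1 of 3 neighbours < 2, below threshold.
Round 3 — no new yes votes; cascade stops.

2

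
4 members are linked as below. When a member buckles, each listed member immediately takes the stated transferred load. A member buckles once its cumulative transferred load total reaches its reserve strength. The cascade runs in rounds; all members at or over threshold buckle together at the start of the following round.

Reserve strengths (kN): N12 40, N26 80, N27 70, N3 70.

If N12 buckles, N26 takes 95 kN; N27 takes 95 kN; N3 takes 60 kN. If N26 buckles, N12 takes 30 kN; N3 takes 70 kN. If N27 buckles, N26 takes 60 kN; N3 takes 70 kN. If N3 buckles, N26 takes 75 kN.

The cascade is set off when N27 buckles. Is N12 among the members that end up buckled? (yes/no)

no

Round 1 — N27 buckles (initial).
  N26: +60 → 60 < 80
  N3: +70 → 70 ≥ 70
Round 2 — N3 buckles.
  N26: +75 → 135 ≥ 80
Round 3 — N26 buckles.
  N12: +30 → 30 < 40
No further bucklings.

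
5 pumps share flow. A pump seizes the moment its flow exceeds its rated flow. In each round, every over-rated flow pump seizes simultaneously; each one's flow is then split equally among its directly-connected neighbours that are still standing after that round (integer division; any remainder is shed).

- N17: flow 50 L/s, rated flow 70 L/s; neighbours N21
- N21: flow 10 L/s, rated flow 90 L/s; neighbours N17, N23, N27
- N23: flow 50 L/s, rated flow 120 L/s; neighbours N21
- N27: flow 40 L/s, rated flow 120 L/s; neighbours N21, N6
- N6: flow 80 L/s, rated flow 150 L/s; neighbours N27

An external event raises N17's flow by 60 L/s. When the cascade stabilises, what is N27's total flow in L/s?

Round 1 — N17 at 110 > 70. N17 seizes.
  N17 sheds 110 L/s to N21: 110 each.
    N21: 10+110 = 120 > 90
Round 2 — N21 seizes.
  N21 sheds 120 L/s to N23, N27: 60 each.
    N23: 50+60 = 110 ≤ 120
    N27: 40+60 = 100 ≤ 120
No further seizures.

100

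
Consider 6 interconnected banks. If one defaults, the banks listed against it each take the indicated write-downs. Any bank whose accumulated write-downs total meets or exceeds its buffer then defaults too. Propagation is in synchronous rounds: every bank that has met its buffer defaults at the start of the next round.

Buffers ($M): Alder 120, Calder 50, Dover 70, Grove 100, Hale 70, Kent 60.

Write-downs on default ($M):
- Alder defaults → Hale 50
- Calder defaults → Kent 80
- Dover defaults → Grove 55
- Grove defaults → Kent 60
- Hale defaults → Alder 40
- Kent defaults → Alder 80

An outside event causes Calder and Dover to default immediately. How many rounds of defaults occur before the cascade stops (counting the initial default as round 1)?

Round 1 — Calder, Dover default (initial).
  Grove: +55 → 55 < 100
  Kent: +80 → 80 ≥ 60
Round 2 — Kent defaults.
  Alder: +80 → 80 < 120
No further defaults.

2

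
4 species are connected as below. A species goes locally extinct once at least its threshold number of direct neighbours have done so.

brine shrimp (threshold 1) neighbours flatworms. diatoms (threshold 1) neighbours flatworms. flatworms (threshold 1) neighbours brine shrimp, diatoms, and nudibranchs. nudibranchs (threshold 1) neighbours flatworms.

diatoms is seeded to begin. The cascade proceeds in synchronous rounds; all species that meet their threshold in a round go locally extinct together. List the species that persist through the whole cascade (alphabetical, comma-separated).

Round 1 — diatoms goes locally extinct (initial).
Round 2 — checking thresholds:
  flatworms: 1 of 3 neighbours ≥ 1, goes locally extinct.
Round 3 — checking thresholds:
  brine shrimp: 1 of 1 neighbours ≥ 1, goes locally extinct.
  nudibranchs: 1 of 1 neighbours ≥ 1, goes locally extinct.
Round 4 — no new extinctions; cascade stops.

none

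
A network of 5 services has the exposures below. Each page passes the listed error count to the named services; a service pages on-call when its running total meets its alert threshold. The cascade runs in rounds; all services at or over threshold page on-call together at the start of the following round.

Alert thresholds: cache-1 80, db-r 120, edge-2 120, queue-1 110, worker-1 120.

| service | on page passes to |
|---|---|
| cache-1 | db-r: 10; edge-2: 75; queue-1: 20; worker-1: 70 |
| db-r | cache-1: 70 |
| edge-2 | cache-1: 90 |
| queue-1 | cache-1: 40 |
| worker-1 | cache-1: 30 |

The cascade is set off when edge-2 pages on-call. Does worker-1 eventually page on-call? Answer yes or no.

Round 1 — edge-2 pages on-call (initial).
  cache-1: +90 → 90 ≥ 80
Round 2 — cache-1 pages on-call.
  db-r: +10 → 10 < 120
  queue-1: +20 → 20 < 110
  worker-1: +70 → 70 < 120
No further pages.

no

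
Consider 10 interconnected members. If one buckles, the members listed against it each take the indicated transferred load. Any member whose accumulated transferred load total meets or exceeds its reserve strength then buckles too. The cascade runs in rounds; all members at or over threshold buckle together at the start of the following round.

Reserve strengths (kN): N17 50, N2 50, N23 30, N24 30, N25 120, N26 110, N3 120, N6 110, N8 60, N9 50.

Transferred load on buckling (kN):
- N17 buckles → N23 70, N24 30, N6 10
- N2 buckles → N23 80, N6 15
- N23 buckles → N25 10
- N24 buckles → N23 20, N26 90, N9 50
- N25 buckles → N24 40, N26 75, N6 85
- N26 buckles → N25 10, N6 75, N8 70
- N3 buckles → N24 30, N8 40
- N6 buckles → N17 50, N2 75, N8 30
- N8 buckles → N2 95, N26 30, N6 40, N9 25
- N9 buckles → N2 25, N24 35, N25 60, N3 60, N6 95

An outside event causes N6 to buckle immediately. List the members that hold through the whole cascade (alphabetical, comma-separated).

Round 1 — N6 buckles (initial).
  N17: +50 → 50 ≥ 50
  N2: +75 → 75 ≥ 50
  N8: +30 → 30 < 60
Round 2 — N17, N2 buckle.
  N23: +70+80 → 150 ≥ 30
  N24: +30 → 30 ≥ 30
Round 3 — N23, N24 buckle.
  N25: +10 → 10 < 120
  N26: +90 → 90 < 110
  N9: +50 → 50 ≥ 50
Round 4 — N9 buckles.
  N25: +60 → 70 < 120
  N3: +60 → 60 < 120
No further bucklings.

N25, N26, N3, N8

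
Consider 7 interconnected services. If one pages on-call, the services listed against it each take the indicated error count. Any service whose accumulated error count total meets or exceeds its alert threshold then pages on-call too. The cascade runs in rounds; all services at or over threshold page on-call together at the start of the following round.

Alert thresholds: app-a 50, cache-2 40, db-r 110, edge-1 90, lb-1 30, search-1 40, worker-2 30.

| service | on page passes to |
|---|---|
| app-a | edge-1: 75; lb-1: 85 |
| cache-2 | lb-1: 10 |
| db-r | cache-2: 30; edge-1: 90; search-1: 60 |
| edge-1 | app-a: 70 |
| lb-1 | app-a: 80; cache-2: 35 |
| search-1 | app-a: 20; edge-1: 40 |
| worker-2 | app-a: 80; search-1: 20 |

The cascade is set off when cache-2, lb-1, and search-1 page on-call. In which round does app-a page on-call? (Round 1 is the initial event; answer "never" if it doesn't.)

Round 1 — cache-2, lb-1, search-1 page on-call (initial).
  app-a: +80+20 → 100 ≥ 50
  edge-1: +40 → 40 < 90
Round 2 — app-a pages on-call.
  edge-1: +75 → 115 ≥ 90
Round 3 — edge-1 pages on-call.
No further pages.

2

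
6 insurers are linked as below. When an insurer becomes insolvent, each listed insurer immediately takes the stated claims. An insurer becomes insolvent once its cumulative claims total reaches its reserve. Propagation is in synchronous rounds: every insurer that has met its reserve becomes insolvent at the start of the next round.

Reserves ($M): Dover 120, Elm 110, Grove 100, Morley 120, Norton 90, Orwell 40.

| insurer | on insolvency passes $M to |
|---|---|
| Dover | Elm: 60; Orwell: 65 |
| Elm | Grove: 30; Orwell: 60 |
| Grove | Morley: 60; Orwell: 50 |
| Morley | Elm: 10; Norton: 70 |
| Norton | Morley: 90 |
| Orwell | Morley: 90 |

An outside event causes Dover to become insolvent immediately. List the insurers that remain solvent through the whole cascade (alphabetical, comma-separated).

Round 1 — Dover becomes insolvent (initial).
  Elm: +60 → 60 < 110
  Orwell: +65 → 65 ≥ 40
Round 2 — Orwell becomes insolvent.
  Morley: +90 → 90 < 120
No further insolvencies.

Elm, Grove, Morley, Norton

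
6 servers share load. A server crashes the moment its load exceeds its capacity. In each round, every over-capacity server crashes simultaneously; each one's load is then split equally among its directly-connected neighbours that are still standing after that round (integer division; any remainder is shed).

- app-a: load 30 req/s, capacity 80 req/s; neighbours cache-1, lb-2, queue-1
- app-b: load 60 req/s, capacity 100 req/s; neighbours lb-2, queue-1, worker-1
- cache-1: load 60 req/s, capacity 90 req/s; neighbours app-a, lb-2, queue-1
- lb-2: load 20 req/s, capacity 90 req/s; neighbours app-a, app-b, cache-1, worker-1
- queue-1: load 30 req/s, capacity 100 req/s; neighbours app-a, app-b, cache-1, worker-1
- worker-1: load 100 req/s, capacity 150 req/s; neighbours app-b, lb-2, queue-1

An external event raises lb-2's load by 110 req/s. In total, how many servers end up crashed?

6

Round 1 — lb-2 at 130 > 90. lb-2 crashes.
  lb-2 sheds 130 req/s to app-a, app-b, cache-1, worker-1: 32 each (2 lost).
    app-a: 30+32 = 62 ≤ 80
    app-b: 60+32 = 92 ≤ 100
    cache-1: 60+32 = 92 > 90
    worker-1: 100+32 = 132 ≤ 150
Round 2 — cache-1 crashes.
  cache-1 sheds 92 req/s to app-a, queue-1: 46 each.
    app-a: 62+46 = 108 > 80
    queue-1: 30+46 = 76 ≤ 100
Round 3 — app-a crashes.
  app-a sheds 108 req/s to queue-1: 108 each.
    queue-1: 76+108 = 184 > 100
Round 4 — queue-1 crashes.
  queue-1 sheds 184 req/s to app-b, worker-1: 92 each.
    app-b: 92+92 = 184 > 100
    worker-1: 132+92 = 224 > 150
Round 5 — app-b, worker-1 crash.
  app-b sheds 184 req/s: no online neighbours, lost.
  worker-1 sheds 224 req/s: no online neighbours, lost.
No further crashes.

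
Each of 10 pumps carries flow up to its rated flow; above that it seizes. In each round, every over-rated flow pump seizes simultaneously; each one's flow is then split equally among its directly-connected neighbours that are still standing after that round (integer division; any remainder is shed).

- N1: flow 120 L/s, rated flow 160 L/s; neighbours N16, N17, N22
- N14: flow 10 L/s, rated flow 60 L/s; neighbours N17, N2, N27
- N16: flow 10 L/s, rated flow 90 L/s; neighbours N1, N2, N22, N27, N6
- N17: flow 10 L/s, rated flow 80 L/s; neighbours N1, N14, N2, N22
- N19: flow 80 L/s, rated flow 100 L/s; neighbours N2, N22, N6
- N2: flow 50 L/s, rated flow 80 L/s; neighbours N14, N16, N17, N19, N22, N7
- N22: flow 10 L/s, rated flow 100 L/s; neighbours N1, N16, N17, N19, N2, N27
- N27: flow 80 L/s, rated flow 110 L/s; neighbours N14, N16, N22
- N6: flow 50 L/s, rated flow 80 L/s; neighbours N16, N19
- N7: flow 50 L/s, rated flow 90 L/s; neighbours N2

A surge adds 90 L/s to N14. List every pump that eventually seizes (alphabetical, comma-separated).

N14, N2, N27

Round 1 — N14 at 100 > 60. N14 seizes.
  N14 sheds 100 L/s to N17, N2, N27: 33 each (1 lost).
    N17: 10+33 = 43 ≤ 80
    N2: 50+33 = 83 > 80
    N27: 80+33 = 113 > 110
Round 2 — N2, N27 seize.
  N2 sheds 83 L/s to N16, N17, N19, N22, N7: 16 each (3 lost).
    N16: 10+16 = 26 ≤ 90
    N17: 43+16 = 59 ≤ 80
    N19: 80+16 = 96 ≤ 100
    N22: 10+16 = 26 ≤ 100
    N7: 50+16 = 66 ≤ 90
  N27 sheds 113 L/s to N16, N22: 56 each (1 lost).
    N16: 26+56 = 82 ≤ 90
    N22: 26+56 = 82 ≤ 100
No further seizures.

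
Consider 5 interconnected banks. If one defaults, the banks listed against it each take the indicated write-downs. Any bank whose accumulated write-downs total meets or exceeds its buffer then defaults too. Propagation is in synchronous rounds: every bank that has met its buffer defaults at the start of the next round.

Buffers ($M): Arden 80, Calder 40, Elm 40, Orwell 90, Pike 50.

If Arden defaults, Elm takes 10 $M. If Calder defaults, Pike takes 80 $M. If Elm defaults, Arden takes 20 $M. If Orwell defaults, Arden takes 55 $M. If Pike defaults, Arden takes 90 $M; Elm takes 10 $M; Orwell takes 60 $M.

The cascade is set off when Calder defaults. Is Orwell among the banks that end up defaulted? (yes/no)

Round 1 — Calder defaults (initial).
  Pike: +80 → 80 ≥ 50
Round 2 — Pike defaults.
  Arden: +90 → 90 ≥ 80
  Elm: +10 → 10 < 40
  Orwell: +60 → 60 < 90
Round 3 — Arden defaults.
  Elm: +10 → 20 < 40
No further defaults.

no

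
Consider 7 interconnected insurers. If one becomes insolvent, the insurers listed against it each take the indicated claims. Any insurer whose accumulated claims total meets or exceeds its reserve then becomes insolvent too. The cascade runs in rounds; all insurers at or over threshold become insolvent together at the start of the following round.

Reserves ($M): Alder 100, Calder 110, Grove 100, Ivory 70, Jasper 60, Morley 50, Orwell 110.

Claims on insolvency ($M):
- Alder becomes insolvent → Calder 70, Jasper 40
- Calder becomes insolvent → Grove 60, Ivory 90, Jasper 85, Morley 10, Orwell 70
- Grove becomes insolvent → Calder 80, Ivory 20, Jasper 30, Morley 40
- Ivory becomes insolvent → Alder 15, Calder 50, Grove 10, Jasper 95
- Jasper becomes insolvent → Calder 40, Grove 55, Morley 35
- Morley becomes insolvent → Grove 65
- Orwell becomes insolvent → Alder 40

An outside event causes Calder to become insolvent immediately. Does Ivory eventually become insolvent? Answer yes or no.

Round 1 — Calder becomes insolvent (initial).
  Grove: +60 → 60 < 100
  Ivory: +90 → 90 ≥ 70
  Jasper: +85 → 85 ≥ 60
  Morley: +10 → 10 < 50
  Orwell: +70 → 70 < 110
Round 2 — Ivory, Jasper become insolvent.
  Alder: +15 → 15 < 100
  Grove: +10+55 → 125 ≥ 100
  Morley: +35 → 45 < 50
Round 3 — Grove becomes insolvent.
  Morley: +40 → 85 ≥ 50
Round 4 — Morley becomes insolvent.
No further insolvencies.

yes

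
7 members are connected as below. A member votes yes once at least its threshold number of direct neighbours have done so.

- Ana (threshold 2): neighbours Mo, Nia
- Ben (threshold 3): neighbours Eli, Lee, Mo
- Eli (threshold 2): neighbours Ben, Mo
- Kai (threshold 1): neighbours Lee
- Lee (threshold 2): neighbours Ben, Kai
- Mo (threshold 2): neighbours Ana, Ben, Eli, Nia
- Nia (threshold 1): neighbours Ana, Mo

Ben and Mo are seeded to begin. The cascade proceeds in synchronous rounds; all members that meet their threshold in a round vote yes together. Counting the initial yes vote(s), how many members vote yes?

Round 1 — Ben, Mo vote yes (initial).
Round 2 — checking thresholds:
  Ana: 1 of 2 neighbours < 2, not yet.
  Eli: 2 of 2 neighbours ≥ 2, votes yes.
  Lee: 1 of 2 neighbours < 2, not yet.
  Nia: 1 of 2 neighbours ≥ 1, votes yes.
Round 3 — checking thresholds:
  Ana: 2 of 2 neighbours ≥ 2, votes yes.
  Lee: 1 of 2 neighbours < 2, not yet.
Round 4 — no new yes votes; cascade stops.

5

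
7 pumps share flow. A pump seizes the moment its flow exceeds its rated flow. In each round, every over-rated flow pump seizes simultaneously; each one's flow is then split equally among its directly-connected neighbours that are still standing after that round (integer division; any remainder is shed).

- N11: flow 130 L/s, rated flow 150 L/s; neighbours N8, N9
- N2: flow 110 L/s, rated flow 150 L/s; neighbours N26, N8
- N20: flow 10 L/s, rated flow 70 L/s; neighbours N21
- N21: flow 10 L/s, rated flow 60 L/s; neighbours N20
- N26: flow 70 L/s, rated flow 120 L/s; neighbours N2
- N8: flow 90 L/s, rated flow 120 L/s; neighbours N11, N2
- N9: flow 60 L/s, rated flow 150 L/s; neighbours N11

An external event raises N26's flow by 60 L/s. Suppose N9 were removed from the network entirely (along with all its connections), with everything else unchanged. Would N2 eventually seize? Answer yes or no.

yes

With N9 removed:
Round 1 — N26 at 130 > 120. N26 seizes.
  N26 sheds 130 L/s to N2: 130 each.
    N2: 110+130 = 240 > 150
Round 2 — N2 seizes.
  N2 sheds 240 L/s to N8: 240 each.
    N8: 90+240 = 330 > 120
Round 3 — N8 seizes.
  N8 sheds 330 L/s to N11: 330 each.
    N11: 130+330 = 460 > 150
Round 4 — N11 seizes.
  N11 sheds 460 L/s: no online neighbours, lost.
No further seizures.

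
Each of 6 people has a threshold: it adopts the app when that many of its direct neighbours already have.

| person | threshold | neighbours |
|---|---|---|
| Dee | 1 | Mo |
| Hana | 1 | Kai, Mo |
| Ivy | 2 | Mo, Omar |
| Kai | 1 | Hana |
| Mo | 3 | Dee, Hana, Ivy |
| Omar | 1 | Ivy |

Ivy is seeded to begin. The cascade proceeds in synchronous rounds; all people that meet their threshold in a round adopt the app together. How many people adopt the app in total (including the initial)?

Round 1 — Ivy adopts the app (initial).
Round 2 — checking thresholds:
  Mo: 1 of 3 neighbours < 3, holds.
  Omar: 1 of 1 neighbours ≥ 1, adopts the app.
Round 3 — no new adoptions; cascade stops.

2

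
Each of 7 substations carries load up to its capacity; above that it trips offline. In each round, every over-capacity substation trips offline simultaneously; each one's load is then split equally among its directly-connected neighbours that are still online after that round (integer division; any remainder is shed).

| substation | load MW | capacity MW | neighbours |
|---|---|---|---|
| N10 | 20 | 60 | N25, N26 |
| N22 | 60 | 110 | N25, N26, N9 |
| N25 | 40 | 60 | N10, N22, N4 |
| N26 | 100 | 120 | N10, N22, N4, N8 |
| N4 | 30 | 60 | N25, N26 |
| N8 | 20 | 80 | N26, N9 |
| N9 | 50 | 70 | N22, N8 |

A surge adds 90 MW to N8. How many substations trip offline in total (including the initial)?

7

Round 1 — N8 at 110 > 80. N8 trips offline.
  N8 sheds 110 MW to N26, N9: 55 each.
    N26: 100+55 = 155 > 120
    N9: 50+55 = 105 > 70
Round 2 — N26, N9 trip offline.
  N26 sheds 155 MW to N10, N22, N4: 51 each (2 lost).
    N10: 20+51 = 71 > 60
    N22: 60+51 = 111 > 110
    N4: 30+51 = 81 > 60
  N9 sheds 105 MW to N22: 105 each.
    N22: 111+105 = 216 > 110
Round 3 — N10, N22, N4 trip offline.
  N10 sheds 71 MW to N25: 71 each.
    N25: 40+71 = 111 > 60
  N22 sheds 216 MW to N25: 216 each.
    N25: 111+216 = 327 > 60
  N4 sheds 81 MW to N25: 81 each.
    N25: 327+81 = 408 > 60
Round 4 — N25 trips offline.
  N25 sheds 408 MW: no online neighbours, lost.
No further trips.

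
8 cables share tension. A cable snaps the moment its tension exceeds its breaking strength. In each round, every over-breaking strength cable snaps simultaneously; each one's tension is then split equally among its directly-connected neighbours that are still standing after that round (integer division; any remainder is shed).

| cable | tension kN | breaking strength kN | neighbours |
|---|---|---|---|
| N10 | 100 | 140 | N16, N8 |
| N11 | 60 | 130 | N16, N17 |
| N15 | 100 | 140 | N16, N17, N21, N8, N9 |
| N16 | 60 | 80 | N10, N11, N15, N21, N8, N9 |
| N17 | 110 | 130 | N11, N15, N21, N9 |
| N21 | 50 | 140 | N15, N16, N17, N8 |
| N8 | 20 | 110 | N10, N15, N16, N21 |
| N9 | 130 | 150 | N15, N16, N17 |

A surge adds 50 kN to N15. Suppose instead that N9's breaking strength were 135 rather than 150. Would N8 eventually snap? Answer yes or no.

yes

With N9's breaking strength at 135:
Round 1 — N15 at 150 > 140. N15 snaps.
  N15 sheds 150 kN to N16, N17, N21, N8, N9: 30 each.
    N16: 60+30 = 90 > 80
    N17: 110+30 = 140 > 130
    N21: 50+30 = 80 ≤ 140
    N8: 20+30 = 50 ≤ 110
    N9: 130+30 = 160 > 135
Round 2 — N16, N17, N9 snap.
  N16 sheds 90 kN to N10, N11, N21, N8: 22 each (2 lost).
    N10: 100+22 = 122 ≤ 140
    N11: 60+22 = 82 ≤ 130
    N21: 80+22 = 102 ≤ 140
    N8: 50+22 = 72 ≤ 110
  N17 sheds 140 kN to N11, N21: 70 each.
    N11: 82+70 = 152 > 130
    N21: 102+70 = 172 > 140
  N9 sheds 160 kN: no online neighbours, lost.
Round 3 — N11, N21 snap.
  N11 sheds 152 kN: no online neighbours, lost.
  N21 sheds 172 kN to N8: 172 each.
    N8: 72+172 = 244 > 110
Round 4 — N8 snaps.
  N8 sheds 244 kN to N10: 244 each.
    N10: 122+244 = 366 > 140
Round 5 — N10 snaps.
  N10 sheds 366 kN: no online neighbours, lost.
No further breaks.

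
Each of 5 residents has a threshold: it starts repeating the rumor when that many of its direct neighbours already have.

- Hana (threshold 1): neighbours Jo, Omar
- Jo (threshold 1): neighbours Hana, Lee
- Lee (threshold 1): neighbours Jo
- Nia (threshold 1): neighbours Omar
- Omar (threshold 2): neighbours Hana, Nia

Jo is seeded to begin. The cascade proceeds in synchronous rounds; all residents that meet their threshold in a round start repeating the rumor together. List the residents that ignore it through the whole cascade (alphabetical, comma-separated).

Round 1 — Jo starts repeating the rumor (initial).
Round 2 — checking thresholds:
  Hana: 1 of 2 neighbours ≥ 1, starts repeating the rumor.
  Lee: 1 of 1 neighbours ≥ 1, starts repeating the rumor.
Round 3 — no new spreads; cascade stops.

Nia, Omar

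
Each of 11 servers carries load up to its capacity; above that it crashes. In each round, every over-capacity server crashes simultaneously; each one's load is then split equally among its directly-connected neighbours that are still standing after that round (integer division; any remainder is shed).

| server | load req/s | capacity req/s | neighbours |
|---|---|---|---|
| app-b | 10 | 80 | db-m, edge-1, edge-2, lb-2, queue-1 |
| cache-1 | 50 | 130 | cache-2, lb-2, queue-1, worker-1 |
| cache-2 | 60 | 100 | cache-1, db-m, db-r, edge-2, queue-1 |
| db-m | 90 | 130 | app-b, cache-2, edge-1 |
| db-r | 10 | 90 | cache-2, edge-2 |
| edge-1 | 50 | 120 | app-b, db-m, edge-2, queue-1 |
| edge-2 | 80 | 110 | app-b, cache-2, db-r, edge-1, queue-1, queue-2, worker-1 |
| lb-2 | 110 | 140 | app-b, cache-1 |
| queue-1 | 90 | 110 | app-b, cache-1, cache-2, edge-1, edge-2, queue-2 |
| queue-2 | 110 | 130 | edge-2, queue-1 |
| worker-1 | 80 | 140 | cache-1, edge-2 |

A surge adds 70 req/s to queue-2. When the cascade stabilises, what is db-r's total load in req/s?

90

Round 1 — queue-2 at 180 > 130. queue-2 crashes.
  queue-2 sheds 180 req/s to edge-2, queue-1: 90 each.
    edge-2: 80+90 = 170 > 110
    queue-1: 90+90 = 180 > 110
Round 2 — edge-2, queue-1 crash.
  edge-2 sheds 170 req/s to app-b, cache-2, db-r, edge-1, worker-1: 34 each.
    app-b: 10+34 = 44 ≤ 80
    cache-2: 60+34 = 94 ≤ 100
    db-r: 10+34 = 44 ≤ 90
    edge-1: 50+34 = 84 ≤ 120
    worker-1: 80+34 = 114 ≤ 140
  queue-1 sheds 180 req/s to app-b, cache-1, cache-2, edge-1: 45 each.
    app-b: 44+45 = 89 > 80
    cache-1: 50+45 = 95 ≤ 130
    cache-2: 94+45 = 139 > 100
    edge-1: 84+45 = 129 > 120
Round 3 — app-b, cache-2, edge-1 crash.
  app-b sheds 89 req/s to db-m, lb-2: 44 each (1 lost).
    db-m: 90+44 = 134 > 130
    lb-2: 110+44 = 154 > 140
  cache-2 sheds 139 req/s to cache-1, db-m, db-r: 46 each (1 lost).
    cache-1: 95+46 = 141 > 130
    db-m: 134+46 = 180 > 130
    db-r: 44+46 = 90 ≤ 90
  edge-1 sheds 129 req/s to db-m: 129 each.
    db-m: 180+129 = 309 > 130
Round 4 — cache-1, db-m, lb-2 crash.
  cache-1 sheds 141 req/s to worker-1: 141 each.
    worker-1: 114+141 = 255 > 140
  db-m sheds 309 req/s: no online neighbours, lost.
  lb-2 sheds 154 req/s: no online neighbours, lost.
Round 5 — worker-1 crashes.
  worker-1 sheds 255 req/s: no online neighbours, lost.
No further crashes.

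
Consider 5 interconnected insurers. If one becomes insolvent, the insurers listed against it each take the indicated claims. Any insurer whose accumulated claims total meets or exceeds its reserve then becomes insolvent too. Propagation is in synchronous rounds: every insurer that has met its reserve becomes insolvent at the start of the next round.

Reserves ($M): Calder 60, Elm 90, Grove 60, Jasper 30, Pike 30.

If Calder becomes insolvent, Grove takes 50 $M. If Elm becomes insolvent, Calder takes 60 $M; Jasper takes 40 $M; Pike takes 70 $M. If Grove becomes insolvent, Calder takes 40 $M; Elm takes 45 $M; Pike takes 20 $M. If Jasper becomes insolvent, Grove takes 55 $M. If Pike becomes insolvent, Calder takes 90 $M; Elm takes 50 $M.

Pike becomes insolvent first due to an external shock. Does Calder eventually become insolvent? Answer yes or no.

yes

Round 1 — Pike becomes insolvent (initial).
  Calder: +90 → 90 ≥ 60
  Elm: +50 → 50 < 90
Round 2 — Calder becomes insolvent.
  Grove: +50 → 50 < 60
No further insolvencies.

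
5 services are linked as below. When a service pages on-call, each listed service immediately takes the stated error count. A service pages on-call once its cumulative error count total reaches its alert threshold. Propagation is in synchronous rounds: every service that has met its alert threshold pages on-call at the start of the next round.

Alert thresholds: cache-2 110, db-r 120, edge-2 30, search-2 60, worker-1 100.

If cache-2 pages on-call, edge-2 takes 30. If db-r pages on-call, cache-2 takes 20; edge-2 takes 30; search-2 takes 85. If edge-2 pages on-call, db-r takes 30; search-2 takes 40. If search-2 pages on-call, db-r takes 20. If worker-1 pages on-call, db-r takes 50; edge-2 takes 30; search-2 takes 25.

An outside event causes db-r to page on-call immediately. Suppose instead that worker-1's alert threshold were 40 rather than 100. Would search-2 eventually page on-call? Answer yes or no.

With worker-1's alert threshold at 40:
Round 1 — db-r pages on-call (initial).
  cache-2: +20 → 20 < 110
  edge-2: +30 → 30 ≥ 30
  search-2: +85 → 85 ≥ 60
Round 2 — edge-2, search-2 page on-call.
No further pages.

yes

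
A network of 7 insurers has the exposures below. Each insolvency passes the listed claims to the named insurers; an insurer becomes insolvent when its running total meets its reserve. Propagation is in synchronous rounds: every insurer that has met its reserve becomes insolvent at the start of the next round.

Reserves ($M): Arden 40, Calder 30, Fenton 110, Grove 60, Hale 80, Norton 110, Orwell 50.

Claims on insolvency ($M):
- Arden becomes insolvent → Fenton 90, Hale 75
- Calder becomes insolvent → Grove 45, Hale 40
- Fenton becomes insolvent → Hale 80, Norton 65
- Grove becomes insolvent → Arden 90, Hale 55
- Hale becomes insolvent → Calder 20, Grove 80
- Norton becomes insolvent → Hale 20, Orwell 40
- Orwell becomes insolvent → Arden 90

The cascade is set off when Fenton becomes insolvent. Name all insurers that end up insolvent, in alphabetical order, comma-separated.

Round 1 — Fenton becomes insolvent (initial).
  Hale: +80 → 80 ≥ 80
  Norton: +65 → 65 < 110
Round 2 — Hale becomes insolvent.
  Calder: +20 → 20 < 30
  Grove: +80 → 80 ≥ 60
Round 3 — Grove becomes insolvent.
  Arden: +90 → 90 ≥ 40
Round 4 — Arden becomes insolvent.
No further insolvencies.

Arden, Fenton, Grove, Hale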